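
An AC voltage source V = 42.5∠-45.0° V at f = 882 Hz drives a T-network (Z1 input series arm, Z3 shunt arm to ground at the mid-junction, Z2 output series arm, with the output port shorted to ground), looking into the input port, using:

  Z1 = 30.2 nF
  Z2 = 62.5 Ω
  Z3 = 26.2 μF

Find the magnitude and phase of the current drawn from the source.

Step 1 — Angular frequency: ω = 2π·f = 2π·882 = 5542 rad/s.
Step 2 — Component impedances:
  Z1: Z = 1/(jωC) = -j/(ω·C) = 0 - j5975 Ω
  Z2: Z = R = 62.5 Ω
  Z3: Z = 1/(jωC) = -j/(ω·C) = 0 - j6.887 Ω
Step 3 — With the output port shorted to ground, the output series arm Z2 runs from the junction to ground; the shunt arm Z3 also runs from the junction to ground. They appear in parallel: Z3 || Z2 = 0.7499 - j6.805 Ω.
Step 4 — Series with input arm Z1: Z_in = Z1 + (Z3 || Z2) = 0.7499 - j5982 Ω = 5982∠-90.0° Ω.
Step 5 — Source phasor: V = 42.5∠-45.0° V = 30.05 - j30.05 V.
Step 6 — Ohm's law: I = V / Z_total = (30.05 - j30.05) / (0.7499 - j5982) = 0.005024 + j0.005023 A.
Step 7 — Convert to polar: |I| = 0.007105 A, ∠I = 45.0°.

I = 0.007105∠45.0° A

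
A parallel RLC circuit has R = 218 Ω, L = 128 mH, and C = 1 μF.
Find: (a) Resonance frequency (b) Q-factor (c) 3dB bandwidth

Step 1 — Resonance: ω₀ = 1/√(LC) = 1/√(0.128·1e-06) = 2795 rad/s.
Step 2 — f₀ = ω₀/(2π) = 444.9 Hz.
Step 3 — Parallel Q: Q = R/(ω₀L) = 218/(2795·0.128) = 0.6093.
Step 4 — Bandwidth: Δω = ω₀/Q = 4587 rad/s; BW = Δω/(2π) = 730.1 Hz.

(a) f₀ = 444.9 Hz  (b) Q = 0.6093  (c) BW = 730.1 Hz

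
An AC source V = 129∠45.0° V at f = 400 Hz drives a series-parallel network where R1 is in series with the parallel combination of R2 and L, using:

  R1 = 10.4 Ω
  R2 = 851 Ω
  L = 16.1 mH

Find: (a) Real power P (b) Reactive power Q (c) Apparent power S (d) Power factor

Step 1 — Angular frequency: ω = 2π·f = 2π·400 = 2513 rad/s.
Step 2 — Component impedances:
  R1: Z = R = 10.4 Ω
  R2: Z = R = 851 Ω
  L: Z = jωL = j·2513·0.0161 = 0 + j40.46 Ω
Step 3 — Parallel branch: R2 || L = 1/(1/R2 + 1/L) = 1.92 + j40.37 Ω.
Step 4 — Series with R1: Z_total = R1 + (R2 || L) = 12.32 + j40.37 Ω = 42.21∠73.0° Ω.
Step 5 — Source phasor: V = 129∠45.0° V = 91.22 + j91.22 V.
Step 6 — Current: I = V / Z = 2.698 - j1.436 A = 3.056∠-28.0° A.
Step 7 — Complex power: S = V·I* = 115.1 + j377.1 VA.
Step 8 — Real power: P = Re(S) = 115.1 W.
Step 9 — Reactive power: Q = Im(S) = 377.1 VAR.
Step 10 — Apparent power: |S| = 394.2 VA.
Step 11 — Power factor: PF = P/|S| = 0.2919 (lagging).

(a) P = 115.1 W  (b) Q = 377.1 VAR  (c) S = 394.2 VA  (d) PF = 0.2919 (lagging)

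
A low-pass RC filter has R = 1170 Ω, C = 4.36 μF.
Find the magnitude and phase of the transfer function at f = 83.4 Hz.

Step 1 — Angular frequency: ω = 2π·83.4 = 524 rad/s.
Step 2 — Transfer function: H(jω) = 1/(1 + jωRC).
Step 3 — Denominator: 1 + jωRC = 1 + j·524·1170·4.36e-06 = 1 + j2.673.
Step 4 — H = 0.1228 - j0.3282.
Step 5 — Magnitude: |H| = 0.3504 (-9.1 dB); phase: φ = -69.5°.

|H| = 0.3504 (-9.1 dB), φ = -69.5°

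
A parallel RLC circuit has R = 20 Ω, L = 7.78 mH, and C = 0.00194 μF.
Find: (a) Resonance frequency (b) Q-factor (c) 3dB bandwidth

Step 1 — Resonance: ω₀ = 1/√(LC) = 1/√(0.00778·1.94e-09) = 2.574e+05 rad/s.
Step 2 — f₀ = ω₀/(2π) = 4.097e+04 Hz.
Step 3 — Parallel Q: Q = R/(ω₀L) = 20/(2.574e+05·0.00778) = 0.009987.
Step 4 — Bandwidth: Δω = ω₀/Q = 2.577e+07 rad/s; BW = Δω/(2π) = 4.102e+06 Hz.

(a) f₀ = 4.097e+04 Hz  (b) Q = 0.009987  (c) BW = 4.102e+06 Hz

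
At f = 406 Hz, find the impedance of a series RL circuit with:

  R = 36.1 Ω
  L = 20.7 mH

Step 1 — Angular frequency: ω = 2π·f = 2π·406 = 2551 rad/s.
Step 2 — Component impedances:
  R: Z = R = 36.1 Ω
  L: Z = jωL = j·2551·0.0207 = 0 + j52.81 Ω
Step 3 — Series combination: Z_total = R + L = 36.1 + j52.81 Ω = 63.97∠55.6° Ω.

Z = 36.1 + j52.81 Ω = 63.97∠55.6° Ω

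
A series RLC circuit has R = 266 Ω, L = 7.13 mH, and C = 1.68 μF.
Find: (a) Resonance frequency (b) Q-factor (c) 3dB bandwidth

Step 1 — Resonance: ω₀ = 1/√(LC) = 1/√(0.00713·1.68e-06) = 9137 rad/s.
Step 2 — f₀ = ω₀/(2π) = 1454 Hz.
Step 3 — Series Q: Q = ω₀L/R = 9137·0.00713/266 = 0.2449.
Step 4 — Bandwidth: Δω = ω₀/Q = 3.731e+04 rad/s; BW = Δω/(2π) = 5938 Hz.

(a) f₀ = 1454 Hz  (b) Q = 0.2449  (c) BW = 5938 Hz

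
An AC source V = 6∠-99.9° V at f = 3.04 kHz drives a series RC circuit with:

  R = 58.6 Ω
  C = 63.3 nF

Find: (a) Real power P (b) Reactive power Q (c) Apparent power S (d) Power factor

Step 1 — Angular frequency: ω = 2π·f = 2π·3040 = 1.91e+04 rad/s.
Step 2 — Component impedances:
  R: Z = R = 58.6 Ω
  C: Z = 1/(jωC) = -j/(ω·C) = 0 - j827.1 Ω
Step 3 — Series combination: Z_total = R + C = 58.6 - j827.1 Ω = 829.1∠-85.9° Ω.
Step 4 — Source phasor: V = 6∠-99.9° V = -1.032 - j5.911 V.
Step 5 — Current: I = V / Z = 0.007023 - j0.001745 A = 0.007236∠-14.0° A.
Step 6 — Complex power: S = V·I* = 0.003069 - j0.04331 VA.
Step 7 — Real power: P = Re(S) = 0.003069 W.
Step 8 — Reactive power: Q = Im(S) = -0.04331 VAR.
Step 9 — Apparent power: |S| = 0.04342 VA.
Step 10 — Power factor: PF = P/|S| = 0.07068 (leading).

(a) P = 0.003069 W  (b) Q = -0.04331 VAR  (c) S = 0.04342 VA  (d) PF = 0.07068 (leading)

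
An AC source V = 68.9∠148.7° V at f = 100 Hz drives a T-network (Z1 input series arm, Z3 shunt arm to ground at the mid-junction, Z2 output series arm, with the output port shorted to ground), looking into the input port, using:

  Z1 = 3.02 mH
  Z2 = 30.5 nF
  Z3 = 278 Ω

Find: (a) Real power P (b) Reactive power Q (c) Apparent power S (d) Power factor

Step 1 — Angular frequency: ω = 2π·f = 2π·100 = 628.3 rad/s.
Step 2 — Component impedances:
  Z1: Z = jωL = j·628.3·0.00302 = 0 + j1.898 Ω
  Z2: Z = 1/(jωC) = -j/(ω·C) = 0 - j5.218e+04 Ω
  Z3: Z = R = 278 Ω
Step 3 — With the output port shorted to ground, the output series arm Z2 runs from the junction to ground; the shunt arm Z3 also runs from the junction to ground. They appear in parallel: Z3 || Z2 = 278 - j1.481 Ω.
Step 4 — Series with input arm Z1: Z_in = Z1 + (Z3 || Z2) = 278 + j0.4165 Ω = 278∠0.1° Ω.
Step 5 — Source phasor: V = 68.9∠148.7° V = -58.87 + j35.79 V.
Step 6 — Current: I = V / Z = -0.2116 + j0.1291 A = 0.2478∠148.6° A.
Step 7 — Complex power: S = V·I* = 17.08 + j0.02559 VA.
Step 8 — Real power: P = Re(S) = 17.08 W.
Step 9 — Reactive power: Q = Im(S) = 0.02559 VAR.
Step 10 — Apparent power: |S| = 17.08 VA.
Step 11 — Power factor: PF = P/|S| = 1 (lagging).

(a) P = 17.08 W  (b) Q = 0.02559 VAR  (c) S = 17.08 VA  (d) PF = 1 (lagging)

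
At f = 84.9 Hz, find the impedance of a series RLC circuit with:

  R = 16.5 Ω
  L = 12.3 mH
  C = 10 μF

Step 1 — Angular frequency: ω = 2π·f = 2π·84.9 = 533.4 rad/s.
Step 2 — Component impedances:
  R: Z = R = 16.5 Ω
  L: Z = jωL = j·533.4·0.0123 = 0 + j6.561 Ω
  C: Z = 1/(jωC) = -j/(ω·C) = 0 - j187.5 Ω
Step 3 — Series combination: Z_total = R + L + C = 16.5 - j180.9 Ω = 181.7∠-84.8° Ω.

Z = 16.5 - j180.9 Ω = 181.7∠-84.8° Ω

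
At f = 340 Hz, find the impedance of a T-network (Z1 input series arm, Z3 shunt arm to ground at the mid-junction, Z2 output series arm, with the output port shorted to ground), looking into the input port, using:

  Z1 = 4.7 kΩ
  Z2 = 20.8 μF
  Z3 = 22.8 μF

Step 1 — Angular frequency: ω = 2π·f = 2π·340 = 2136 rad/s.
Step 2 — Component impedances:
  Z1: Z = R = 4700 Ω
  Z2: Z = 1/(jωC) = -j/(ω·C) = 0 - j22.5 Ω
  Z3: Z = 1/(jωC) = -j/(ω·C) = 0 - j20.53 Ω
Step 3 — With the output port shorted to ground, the output series arm Z2 runs from the junction to ground; the shunt arm Z3 also runs from the junction to ground. They appear in parallel: Z3 || Z2 = 0 - j10.74 Ω.
Step 4 — Series with input arm Z1: Z_in = Z1 + (Z3 || Z2) = 4700 - j10.74 Ω = 4700∠-0.1° Ω.

Z = 4700 - j10.74 Ω = 4700∠-0.1° Ω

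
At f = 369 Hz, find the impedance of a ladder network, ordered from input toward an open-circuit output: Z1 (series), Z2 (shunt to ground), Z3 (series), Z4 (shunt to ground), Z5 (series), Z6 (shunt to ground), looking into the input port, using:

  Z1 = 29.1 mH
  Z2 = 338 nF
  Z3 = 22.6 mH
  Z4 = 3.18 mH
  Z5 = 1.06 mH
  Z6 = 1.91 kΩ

Step 1 — Angular frequency: ω = 2π·f = 2π·369 = 2318 rad/s.
Step 2 — Component impedances:
  Z1: Z = jωL = j·2318·0.0291 = 0 + j67.47 Ω
  Z2: Z = 1/(jωC) = -j/(ω·C) = 0 - j1276 Ω
  Z3: Z = jωL = j·2318·0.0226 = 0 + j52.4 Ω
  Z4: Z = jωL = j·2318·0.00318 = 0 + j7.373 Ω
  Z5: Z = jωL = j·2318·0.00106 = 0 + j2.458 Ω
  Z6: Z = R = 1910 Ω
Step 3 — Ladder network (open output): work backward from the far end, alternating series and parallel combinations. Z_in = 0.03132 + j130.2 Ω = 130.2∠90.0° Ω.

Z = 0.03132 + j130.2 Ω = 130.2∠90.0° Ω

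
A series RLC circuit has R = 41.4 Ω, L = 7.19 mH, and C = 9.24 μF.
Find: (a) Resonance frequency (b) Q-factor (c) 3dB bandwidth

Step 1 — Resonance: ω₀ = 1/√(LC) = 1/√(0.00719·9.24e-06) = 3880 rad/s.
Step 2 — f₀ = ω₀/(2π) = 617.5 Hz.
Step 3 — Series Q: Q = ω₀L/R = 3880·0.00719/41.4 = 0.6738.
Step 4 — Bandwidth: Δω = ω₀/Q = 5758 rad/s; BW = Δω/(2π) = 916.4 Hz.

(a) f₀ = 617.5 Hz  (b) Q = 0.6738  (c) BW = 916.4 Hz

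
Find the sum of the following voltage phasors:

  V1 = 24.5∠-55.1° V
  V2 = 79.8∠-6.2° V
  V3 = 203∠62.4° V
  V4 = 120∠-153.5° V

Step 1 — Convert each phasor to rectangular form:
  V1 = 24.5·(cos(-55.1°) + j·sin(-55.1°)) = 14.02 - j20.09 V
  V2 = 79.8·(cos(-6.2°) + j·sin(-6.2°)) = 79.33 - j8.618 V
  V3 = 203·(cos(62.4°) + j·sin(62.4°)) = 94.05 + j179.9 V
  V4 = 120·(cos(-153.5°) + j·sin(-153.5°)) = -107.4 - j53.54 V
Step 2 — Sum components: V_total = 80.01 + j97.64 V.
Step 3 — Convert to polar: |V_total| = 126.2 V, ∠V_total = 50.7°.

V_total = 126.2∠50.7° V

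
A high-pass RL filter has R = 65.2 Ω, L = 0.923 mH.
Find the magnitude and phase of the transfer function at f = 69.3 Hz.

Step 1 — Angular frequency: ω = 2π·69.3 = 435.4 rad/s.
Step 2 — Transfer function: H(jω) = jωL/(R + jωL).
Step 3 — Numerator jωL = j·0.4019; denominator R + jωL = 65.2 + j0.4019.
Step 4 — H = 3.799e-05 + j0.006164.
Step 5 — Magnitude: |H| = 0.006164 (-44.2 dB); phase: φ = 89.6°.

|H| = 0.006164 (-44.2 dB), φ = 89.6°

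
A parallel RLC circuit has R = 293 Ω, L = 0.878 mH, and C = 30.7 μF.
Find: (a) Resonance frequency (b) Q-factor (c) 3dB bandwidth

Step 1 — Resonance: ω₀ = 1/√(LC) = 1/√(0.000878·3.07e-05) = 6091 rad/s.
Step 2 — f₀ = ω₀/(2π) = 969.4 Hz.
Step 3 — Parallel Q: Q = R/(ω₀L) = 293/(6091·0.000878) = 54.79.
Step 4 — Bandwidth: Δω = ω₀/Q = 111.2 rad/s; BW = Δω/(2π) = 17.69 Hz.

(a) f₀ = 969.4 Hz  (b) Q = 54.79  (c) BW = 17.69 Hz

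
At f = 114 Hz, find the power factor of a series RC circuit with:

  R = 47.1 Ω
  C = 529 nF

Step 1 — Angular frequency: ω = 2π·f = 2π·114 = 716.3 rad/s.
Step 2 — Component impedances:
  R: Z = R = 47.1 Ω
  C: Z = 1/(jωC) = -j/(ω·C) = 0 - j2639 Ω
Step 3 — Series combination: Z_total = R + C = 47.1 - j2639 Ω = 2640∠-89.0° Ω.
Step 4 — Power factor: PF = cos(φ) = Re(Z)/|Z| = 47.1/2640 = 0.01784.
Step 5 — Type: Im(Z) = -2639 ⇒ leading (phase φ = -89.0°).

PF = 0.01784 (leading, φ = -89.0°)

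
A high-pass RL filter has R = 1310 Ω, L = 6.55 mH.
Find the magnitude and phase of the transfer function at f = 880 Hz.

Step 1 — Angular frequency: ω = 2π·880 = 5529 rad/s.
Step 2 — Transfer function: H(jω) = jωL/(R + jωL).
Step 3 — Numerator jωL = j·36.22; denominator R + jωL = 1310 + j36.22.
Step 4 — H = 0.0007637 + j0.02762.
Step 5 — Magnitude: |H| = 0.02764 (-31.2 dB); phase: φ = 88.4°.

|H| = 0.02764 (-31.2 dB), φ = 88.4°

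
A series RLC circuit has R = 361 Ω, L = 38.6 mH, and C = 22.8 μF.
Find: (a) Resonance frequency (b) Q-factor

Step 1 — Resonance condition Im(Z)=0 gives ω₀ = 1/√(LC).
Step 2 — ω₀ = 1/√(0.0386·2.28e-05) = 1066 rad/s.
Step 3 — f₀ = ω₀/(2π) = 169.7 Hz.
Step 4 — Series Q: Q = ω₀L/R = 1066·0.0386/361 = 0.114.

(a) f₀ = 169.7 Hz  (b) Q = 0.114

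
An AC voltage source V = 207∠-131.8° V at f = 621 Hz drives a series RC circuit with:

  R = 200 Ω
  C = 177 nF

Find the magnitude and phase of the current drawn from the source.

Step 1 — Angular frequency: ω = 2π·f = 2π·621 = 3902 rad/s.
Step 2 — Component impedances:
  R: Z = R = 200 Ω
  C: Z = 1/(jωC) = -j/(ω·C) = 0 - j1448 Ω
Step 3 — Series combination: Z_total = R + C = 200 - j1448 Ω = 1462∠-82.1° Ω.
Step 4 — Source phasor: V = 207∠-131.8° V = -138 - j154.3 V.
Step 5 — Ohm's law: I = V / Z_total = (-138 - j154.3) / (200 - j1448) = 0.09166 - j0.1079 A.
Step 6 — Convert to polar: |I| = 0.1416 A, ∠I = -49.7°.

I = 0.1416∠-49.7° A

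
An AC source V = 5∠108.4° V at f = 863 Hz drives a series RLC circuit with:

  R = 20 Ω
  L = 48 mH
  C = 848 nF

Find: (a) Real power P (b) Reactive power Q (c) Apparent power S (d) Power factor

Step 1 — Angular frequency: ω = 2π·f = 2π·863 = 5422 rad/s.
Step 2 — Component impedances:
  R: Z = R = 20 Ω
  L: Z = jωL = j·5422·0.048 = 0 + j260.3 Ω
  C: Z = 1/(jωC) = -j/(ω·C) = 0 - j217.5 Ω
Step 3 — Series combination: Z_total = R + L + C = 20 + j42.8 Ω = 47.24∠65.0° Ω.
Step 4 — Source phasor: V = 5∠108.4° V = -1.578 + j4.744 V.
Step 5 — Current: I = V / Z = 0.07684 + j0.07279 A = 0.1058∠43.4° A.
Step 6 — Complex power: S = V·I* = 0.2241 + j0.4794 VA.
Step 7 — Real power: P = Re(S) = 0.2241 W.
Step 8 — Reactive power: Q = Im(S) = 0.4794 VAR.
Step 9 — Apparent power: |S| = 0.5292 VA.
Step 10 — Power factor: PF = P/|S| = 0.4234 (lagging).

(a) P = 0.2241 W  (b) Q = 0.4794 VAR  (c) S = 0.5292 VA  (d) PF = 0.4234 (lagging)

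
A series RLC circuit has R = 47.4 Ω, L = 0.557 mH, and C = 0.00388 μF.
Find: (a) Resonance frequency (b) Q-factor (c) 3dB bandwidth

Step 1 — Resonance condition Im(Z)=0 gives ω₀ = 1/√(LC).
Step 2 — ω₀ = 1/√(0.000557·3.88e-09) = 6.802e+05 rad/s.
Step 3 — f₀ = ω₀/(2π) = 1.083e+05 Hz.
Step 4 — Series Q: Q = ω₀L/R = 6.802e+05·0.000557/47.4 = 7.993.
Step 5 — 3dB bandwidth: Δω = ω₀/Q = 8.51e+04 rad/s; BW = Δω/(2π) = 1.354e+04 Hz.

(a) f₀ = 1.083e+05 Hz  (b) Q = 7.993  (c) BW = 1.354e+04 Hz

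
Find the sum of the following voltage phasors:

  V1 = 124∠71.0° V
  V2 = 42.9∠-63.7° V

Step 1 — Convert each phasor to rectangular form:
  V1 = 124·(cos(71.0°) + j·sin(71.0°)) = 40.37 + j117.2 V
  V2 = 42.9·(cos(-63.7°) + j·sin(-63.7°)) = 19.01 - j38.46 V
Step 2 — Sum components: V_total = 59.38 + j78.79 V.
Step 3 — Convert to polar: |V_total| = 98.66 V, ∠V_total = 53.0°.

V_total = 98.66∠53.0° V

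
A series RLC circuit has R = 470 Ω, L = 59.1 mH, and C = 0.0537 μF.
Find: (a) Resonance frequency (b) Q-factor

Step 1 — Resonance condition Im(Z)=0 gives ω₀ = 1/√(LC).
Step 2 — ω₀ = 1/√(0.0591·5.37e-08) = 1.775e+04 rad/s.
Step 3 — f₀ = ω₀/(2π) = 2825 Hz.
Step 4 — Series Q: Q = ω₀L/R = 1.775e+04·0.0591/470 = 2.232.

(a) f₀ = 2825 Hz  (b) Q = 2.232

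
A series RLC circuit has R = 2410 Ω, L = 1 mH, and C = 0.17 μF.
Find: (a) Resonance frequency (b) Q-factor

Step 1 — Resonance condition Im(Z)=0 gives ω₀ = 1/√(LC).
Step 2 — ω₀ = 1/√(0.001·1.7e-07) = 7.67e+04 rad/s.
Step 3 — f₀ = ω₀/(2π) = 1.221e+04 Hz.
Step 4 — Series Q: Q = ω₀L/R = 7.67e+04·0.001/2410 = 0.03182.

(a) f₀ = 1.221e+04 Hz  (b) Q = 0.03182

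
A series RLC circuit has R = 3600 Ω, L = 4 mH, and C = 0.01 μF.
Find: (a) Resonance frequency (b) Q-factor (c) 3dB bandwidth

Step 1 — Resonance condition Im(Z)=0 gives ω₀ = 1/√(LC).
Step 2 — ω₀ = 1/√(0.004·1e-08) = 1.581e+05 rad/s.
Step 3 — f₀ = ω₀/(2π) = 2.516e+04 Hz.
Step 4 — Series Q: Q = ω₀L/R = 1.581e+05·0.004/3600 = 0.1757.
Step 5 — 3dB bandwidth: Δω = ω₀/Q = 9e+05 rad/s; BW = Δω/(2π) = 1.432e+05 Hz.

(a) f₀ = 2.516e+04 Hz  (b) Q = 0.1757  (c) BW = 1.432e+05 Hz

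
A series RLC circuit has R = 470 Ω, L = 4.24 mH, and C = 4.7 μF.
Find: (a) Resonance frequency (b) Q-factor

Step 1 — Resonance condition Im(Z)=0 gives ω₀ = 1/√(LC).
Step 2 — ω₀ = 1/√(0.00424·4.7e-06) = 7084 rad/s.
Step 3 — f₀ = ω₀/(2π) = 1127 Hz.
Step 4 — Series Q: Q = ω₀L/R = 7084·0.00424/470 = 0.06391.

(a) f₀ = 1127 Hz  (b) Q = 0.06391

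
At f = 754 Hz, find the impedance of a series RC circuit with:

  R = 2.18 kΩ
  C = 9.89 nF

Step 1 — Angular frequency: ω = 2π·f = 2π·754 = 4738 rad/s.
Step 2 — Component impedances:
  R: Z = R = 2180 Ω
  C: Z = 1/(jωC) = -j/(ω·C) = 0 - j2.134e+04 Ω
Step 3 — Series combination: Z_total = R + C = 2180 - j2.134e+04 Ω = 2.145e+04∠-84.2° Ω.

Z = 2180 - j2.134e+04 Ω = 2.145e+04∠-84.2° Ω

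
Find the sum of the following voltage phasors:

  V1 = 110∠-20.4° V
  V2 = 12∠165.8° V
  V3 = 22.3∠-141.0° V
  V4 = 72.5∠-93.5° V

Step 1 — Convert each phasor to rectangular form:
  V1 = 110·(cos(-20.4°) + j·sin(-20.4°)) = 103.1 - j38.34 V
  V2 = 12·(cos(165.8°) + j·sin(165.8°)) = -11.63 + j2.944 V
  V3 = 22.3·(cos(-141.0°) + j·sin(-141.0°)) = -17.33 - j14.03 V
  V4 = 72.5·(cos(-93.5°) + j·sin(-93.5°)) = -4.426 - j72.36 V
Step 2 — Sum components: V_total = 69.71 - j121.8 V.
Step 3 — Convert to polar: |V_total| = 140.3 V, ∠V_total = -60.2°.

V_total = 140.3∠-60.2° V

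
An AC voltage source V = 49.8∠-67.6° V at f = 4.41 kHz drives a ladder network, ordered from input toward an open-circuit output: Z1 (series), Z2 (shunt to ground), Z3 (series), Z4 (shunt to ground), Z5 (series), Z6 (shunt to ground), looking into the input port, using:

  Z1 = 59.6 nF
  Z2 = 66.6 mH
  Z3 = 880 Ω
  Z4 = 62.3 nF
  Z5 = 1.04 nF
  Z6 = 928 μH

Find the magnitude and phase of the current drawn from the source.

Step 1 — Angular frequency: ω = 2π·f = 2π·4410 = 2.771e+04 rad/s.
Step 2 — Component impedances:
  Z1: Z = 1/(jωC) = -j/(ω·C) = 0 - j605.5 Ω
  Z2: Z = jωL = j·2.771e+04·0.0666 = 0 + j1845 Ω
  Z3: Z = R = 880 Ω
  Z4: Z = 1/(jωC) = -j/(ω·C) = 0 - j579.3 Ω
  Z5: Z = 1/(jωC) = -j/(ω·C) = 0 - j3.47e+04 Ω
  Z6: Z = jωL = j·2.771e+04·0.000928 = 0 + j25.71 Ω
Step 3 — Ladder network (open output): work backward from the far end, alternating series and parallel combinations. Z_in = 1248 - j569 Ω = 1371∠-24.5° Ω.
Step 4 — Source phasor: V = 49.8∠-67.6° V = 18.98 - j46.04 V.
Step 5 — Ohm's law: I = V / Z_total = (18.98 - j46.04) / (1248 - j569) = 0.02652 - j0.02481 A.
Step 6 — Convert to polar: |I| = 0.03631 A, ∠I = -43.1°.

I = 0.03631∠-43.1° A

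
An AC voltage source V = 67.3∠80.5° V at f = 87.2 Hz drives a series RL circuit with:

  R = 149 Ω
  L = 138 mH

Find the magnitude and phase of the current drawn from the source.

Step 1 — Angular frequency: ω = 2π·f = 2π·87.2 = 547.9 rad/s.
Step 2 — Component impedances:
  R: Z = R = 149 Ω
  L: Z = jωL = j·547.9·0.138 = 0 + j75.61 Ω
Step 3 — Series combination: Z_total = R + L = 149 + j75.61 Ω = 167.1∠26.9° Ω.
Step 4 — Source phasor: V = 67.3∠80.5° V = 11.11 + j66.38 V.
Step 5 — Ohm's law: I = V / Z_total = (11.11 + j66.38) / (149 + j75.61) = 0.2391 + j0.3242 A.
Step 6 — Convert to polar: |I| = 0.4028 A, ∠I = 53.6°.

I = 0.4028∠53.6° A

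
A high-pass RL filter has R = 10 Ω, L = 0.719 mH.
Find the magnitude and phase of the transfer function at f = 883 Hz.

Step 1 — Angular frequency: ω = 2π·883 = 5548 rad/s.
Step 2 — Transfer function: H(jω) = jωL/(R + jωL).
Step 3 — Numerator jωL = j·3.989; denominator R + jωL = 10 + j3.989.
Step 4 — H = 0.1373 + j0.3441.
Step 5 — Magnitude: |H| = 0.3705 (-8.6 dB); phase: φ = 68.3°.

|H| = 0.3705 (-8.6 dB), φ = 68.3°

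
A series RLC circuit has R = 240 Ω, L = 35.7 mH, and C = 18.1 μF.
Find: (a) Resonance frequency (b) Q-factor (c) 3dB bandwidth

Step 1 — Resonance: ω₀ = 1/√(LC) = 1/√(0.0357·1.81e-05) = 1244 rad/s.
Step 2 — f₀ = ω₀/(2π) = 198 Hz.
Step 3 — Series Q: Q = ω₀L/R = 1244·0.0357/240 = 0.185.
Step 4 — Bandwidth: Δω = ω₀/Q = 6723 rad/s; BW = Δω/(2π) = 1070 Hz.

(a) f₀ = 198 Hz  (b) Q = 0.185  (c) BW = 1070 Hz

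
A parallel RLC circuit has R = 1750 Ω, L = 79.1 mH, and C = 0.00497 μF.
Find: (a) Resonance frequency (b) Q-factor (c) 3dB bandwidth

Step 1 — Resonance: ω₀ = 1/√(LC) = 1/√(0.0791·4.97e-09) = 5.044e+04 rad/s.
Step 2 — f₀ = ω₀/(2π) = 8027 Hz.
Step 3 — Parallel Q: Q = R/(ω₀L) = 1750/(5.044e+04·0.0791) = 0.4387.
Step 4 — Bandwidth: Δω = ω₀/Q = 1.15e+05 rad/s; BW = Δω/(2π) = 1.83e+04 Hz.

(a) f₀ = 8027 Hz  (b) Q = 0.4387  (c) BW = 1.83e+04 Hz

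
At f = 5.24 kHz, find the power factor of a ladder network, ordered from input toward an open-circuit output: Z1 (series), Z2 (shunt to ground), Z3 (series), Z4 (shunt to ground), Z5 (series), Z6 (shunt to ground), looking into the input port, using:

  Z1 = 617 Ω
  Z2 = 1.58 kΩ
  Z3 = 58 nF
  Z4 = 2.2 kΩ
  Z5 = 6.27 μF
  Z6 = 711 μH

Step 1 — Angular frequency: ω = 2π·f = 2π·5240 = 3.292e+04 rad/s.
Step 2 — Component impedances:
  Z1: Z = R = 617 Ω
  Z2: Z = R = 1580 Ω
  Z3: Z = 1/(jωC) = -j/(ω·C) = 0 - j523.7 Ω
  Z4: Z = R = 2200 Ω
  Z5: Z = 1/(jωC) = -j/(ω·C) = 0 - j4.844 Ω
  Z6: Z = jωL = j·3.292e+04·0.000711 = 0 + j23.41 Ω
Step 3 — Ladder network (open output): work backward from the far end, alternating series and parallel combinations. Z_in = 763.6 - j458.2 Ω = 890.5∠-31.0° Ω.
Step 4 — Power factor: PF = cos(φ) = Re(Z)/|Z| = 763.6/890.5 = 0.8575.
Step 5 — Type: Im(Z) = -458.2 ⇒ leading (phase φ = -31.0°).

PF = 0.8575 (leading, φ = -31.0°)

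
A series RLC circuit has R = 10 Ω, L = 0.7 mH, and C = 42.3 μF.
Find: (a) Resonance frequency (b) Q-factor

Step 1 — Resonance condition Im(Z)=0 gives ω₀ = 1/√(LC).
Step 2 — ω₀ = 1/√(0.0007·4.23e-05) = 5811 rad/s.
Step 3 — f₀ = ω₀/(2π) = 924.9 Hz.
Step 4 — Series Q: Q = ω₀L/R = 5811·0.0007/10 = 0.4068.

(a) f₀ = 924.9 Hz  (b) Q = 0.4068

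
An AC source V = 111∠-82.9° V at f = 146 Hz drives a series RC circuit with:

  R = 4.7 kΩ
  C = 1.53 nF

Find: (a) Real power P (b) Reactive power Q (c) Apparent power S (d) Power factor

Step 1 — Angular frequency: ω = 2π·f = 2π·146 = 917.3 rad/s.
Step 2 — Component impedances:
  R: Z = R = 4700 Ω
  C: Z = 1/(jωC) = -j/(ω·C) = 0 - j7.125e+05 Ω
Step 3 — Series combination: Z_total = R + C = 4700 - j7.125e+05 Ω = 7.125e+05∠-89.6° Ω.
Step 4 — Source phasor: V = 111∠-82.9° V = 13.72 - j110.1 V.
Step 5 — Current: I = V / Z = 0.0001547 + j1.824e-05 A = 0.0001558∠6.7° A.
Step 6 — Complex power: S = V·I* = 0.0001141 - j0.01729 VA.
Step 7 — Real power: P = Re(S) = 0.0001141 W.
Step 8 — Reactive power: Q = Im(S) = -0.01729 VAR.
Step 9 — Apparent power: |S| = 0.01729 VA.
Step 10 — Power factor: PF = P/|S| = 0.006596 (leading).

(a) P = 0.0001141 W  (b) Q = -0.01729 VAR  (c) S = 0.01729 VA  (d) PF = 0.006596 (leading)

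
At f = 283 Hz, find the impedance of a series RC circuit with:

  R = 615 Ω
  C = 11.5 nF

Step 1 — Angular frequency: ω = 2π·f = 2π·283 = 1778 rad/s.
Step 2 — Component impedances:
  R: Z = R = 615 Ω
  C: Z = 1/(jωC) = -j/(ω·C) = 0 - j4.89e+04 Ω
Step 3 — Series combination: Z_total = R + C = 615 - j4.89e+04 Ω = 4.891e+04∠-89.3° Ω.

Z = 615 - j4.89e+04 Ω = 4.891e+04∠-89.3° Ω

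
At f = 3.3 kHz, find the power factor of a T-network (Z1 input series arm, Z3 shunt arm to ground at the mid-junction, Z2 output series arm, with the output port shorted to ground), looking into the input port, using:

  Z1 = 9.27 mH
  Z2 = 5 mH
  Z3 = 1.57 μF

Step 1 — Angular frequency: ω = 2π·f = 2π·3300 = 2.073e+04 rad/s.
Step 2 — Component impedances:
  Z1: Z = jωL = j·2.073e+04·0.00927 = 0 + j192.2 Ω
  Z2: Z = jωL = j·2.073e+04·0.005 = 0 + j103.7 Ω
  Z3: Z = 1/(jωC) = -j/(ω·C) = 0 - j30.72 Ω
Step 3 — With the output port shorted to ground, the output series arm Z2 runs from the junction to ground; the shunt arm Z3 also runs from the junction to ground. They appear in parallel: Z3 || Z2 = 0 - j43.65 Ω.
Step 4 — Series with input arm Z1: Z_in = Z1 + (Z3 || Z2) = 0 + j148.6 Ω = 148.6∠90.0° Ω.
Step 5 — Power factor: PF = cos(φ) = Re(Z)/|Z| = 0/148.6 = 0.
Step 6 — Type: Im(Z) = 148.6 ⇒ lagging (phase φ = 90.0°).

PF = 0 (lagging, φ = 90.0°)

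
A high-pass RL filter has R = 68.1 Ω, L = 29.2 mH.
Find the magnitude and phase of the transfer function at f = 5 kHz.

Step 1 — Angular frequency: ω = 2π·5000 = 3.142e+04 rad/s.
Step 2 — Transfer function: H(jω) = jωL/(R + jωL).
Step 3 — Numerator jωL = j·917.3; denominator R + jωL = 68.1 + j917.3.
Step 4 — H = 0.9945 + j0.07383.
Step 5 — Magnitude: |H| = 0.9973 (-0.0 dB); phase: φ = 4.2°.

|H| = 0.9973 (-0.0 dB), φ = 4.2°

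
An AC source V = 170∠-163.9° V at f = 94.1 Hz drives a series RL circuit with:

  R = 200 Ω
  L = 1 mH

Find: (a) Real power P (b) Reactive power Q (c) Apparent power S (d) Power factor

Step 1 — Angular frequency: ω = 2π·f = 2π·94.1 = 591.2 rad/s.
Step 2 — Component impedances:
  R: Z = R = 200 Ω
  L: Z = jωL = j·591.2·0.001 = 0 + j0.5912 Ω
Step 3 — Series combination: Z_total = R + L = 200 + j0.5912 Ω = 200∠0.2° Ω.
Step 4 — Source phasor: V = 170∠-163.9° V = -163.3 - j47.14 V.
Step 5 — Current: I = V / Z = -0.8174 - j0.2333 A = 0.85∠-164.1° A.
Step 6 — Complex power: S = V·I* = 144.5 + j0.4272 VA.
Step 7 — Real power: P = Re(S) = 144.5 W.
Step 8 — Reactive power: Q = Im(S) = 0.4272 VAR.
Step 9 — Apparent power: |S| = 144.5 VA.
Step 10 — Power factor: PF = P/|S| = 1 (lagging).

(a) P = 144.5 W  (b) Q = 0.4272 VAR  (c) S = 144.5 VA  (d) PF = 1 (lagging)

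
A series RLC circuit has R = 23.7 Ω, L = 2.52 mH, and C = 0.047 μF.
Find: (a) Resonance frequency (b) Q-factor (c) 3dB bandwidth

Step 1 — Resonance: ω₀ = 1/√(LC) = 1/√(0.00252·4.7e-08) = 9.189e+04 rad/s.
Step 2 — f₀ = ω₀/(2π) = 1.462e+04 Hz.
Step 3 — Series Q: Q = ω₀L/R = 9.189e+04·0.00252/23.7 = 9.77.
Step 4 — Bandwidth: Δω = ω₀/Q = 9405 rad/s; BW = Δω/(2π) = 1497 Hz.

(a) f₀ = 1.462e+04 Hz  (b) Q = 9.77  (c) BW = 1497 Hz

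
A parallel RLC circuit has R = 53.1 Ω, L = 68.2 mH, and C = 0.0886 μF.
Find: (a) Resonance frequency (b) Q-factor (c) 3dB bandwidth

Step 1 — Resonance: ω₀ = 1/√(LC) = 1/√(0.0682·8.86e-08) = 1.286e+04 rad/s.
Step 2 — f₀ = ω₀/(2π) = 2047 Hz.
Step 3 — Parallel Q: Q = R/(ω₀L) = 53.1/(1.286e+04·0.0682) = 0.06052.
Step 4 — Bandwidth: Δω = ω₀/Q = 2.126e+05 rad/s; BW = Δω/(2π) = 3.383e+04 Hz.

(a) f₀ = 2047 Hz  (b) Q = 0.06052  (c) BW = 3.383e+04 Hz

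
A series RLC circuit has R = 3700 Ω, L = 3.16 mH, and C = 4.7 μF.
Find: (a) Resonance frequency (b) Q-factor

Step 1 — Resonance condition Im(Z)=0 gives ω₀ = 1/√(LC).
Step 2 — ω₀ = 1/√(0.00316·4.7e-06) = 8206 rad/s.
Step 3 — f₀ = ω₀/(2π) = 1306 Hz.
Step 4 — Series Q: Q = ω₀L/R = 8206·0.00316/3700 = 0.007008.

(a) f₀ = 1306 Hz  (b) Q = 0.007008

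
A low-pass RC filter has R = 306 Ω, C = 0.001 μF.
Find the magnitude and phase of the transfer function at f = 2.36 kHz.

Step 1 — Angular frequency: ω = 2π·2360 = 1.483e+04 rad/s.
Step 2 — Transfer function: H(jω) = 1/(1 + jωRC).
Step 3 — Denominator: 1 + jωRC = 1 + j·1.483e+04·306·1e-09 = 1 + j0.004537.
Step 4 — H = 1 - j0.004537.
Step 5 — Magnitude: |H| = 1 (-0.0 dB); phase: φ = -0.3°.

|H| = 1 (-0.0 dB), φ = -0.3°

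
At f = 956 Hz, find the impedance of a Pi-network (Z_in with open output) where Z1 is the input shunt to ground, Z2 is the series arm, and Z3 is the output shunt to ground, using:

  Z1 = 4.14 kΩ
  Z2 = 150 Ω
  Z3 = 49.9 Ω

Step 1 — Angular frequency: ω = 2π·f = 2π·956 = 6007 rad/s.
Step 2 — Component impedances:
  Z1: Z = R = 4140 Ω
  Z2: Z = R = 150 Ω
  Z3: Z = R = 49.9 Ω
Step 3 — With open output, the series arm Z2 and the output shunt Z3 appear in series to ground: Z2 + Z3 = 199.9 Ω.
Step 4 — Parallel with input shunt Z1: Z_in = Z1 || (Z2 + Z3) = 190.7 Ω = 190.7∠0.0° Ω.

Z = 190.7 Ω = 190.7∠0.0° Ω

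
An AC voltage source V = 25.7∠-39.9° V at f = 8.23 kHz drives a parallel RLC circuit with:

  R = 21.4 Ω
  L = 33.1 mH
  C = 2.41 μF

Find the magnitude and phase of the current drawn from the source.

Step 1 — Angular frequency: ω = 2π·f = 2π·8230 = 5.171e+04 rad/s.
Step 2 — Component impedances:
  R: Z = R = 21.4 Ω
  L: Z = jωL = j·5.171e+04·0.0331 = 0 + j1712 Ω
  C: Z = 1/(jωC) = -j/(ω·C) = 0 - j8.024 Ω
Step 3 — Parallel combination: 1/Z_total = 1/R + 1/L + 1/C; Z_total = 2.66 - j7.06 Ω = 7.544∠-69.4° Ω.
Step 4 — Source phasor: V = 25.7∠-39.9° V = 19.72 - j16.49 V.
Step 5 — Ohm's law: I = V / Z_total = (19.72 - j16.49) / (2.66 - j7.06) = 2.966 + j1.675 A.
Step 6 — Convert to polar: |I| = 3.406 A, ∠I = 29.5°.

I = 3.406∠29.5° A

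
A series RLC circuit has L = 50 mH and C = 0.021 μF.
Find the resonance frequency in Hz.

Step 1 — Resonance condition Im(Z)=0 gives ω₀ = 1/√(LC).
Step 2 — ω₀ = 1/√(0.05·2.1e-08) = 3.086e+04 rad/s.
Step 3 — f₀ = ω₀/(2π) = 4912 Hz.

f₀ = 4912 Hz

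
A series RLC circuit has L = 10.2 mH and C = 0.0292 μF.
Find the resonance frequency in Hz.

Step 1 — Resonance condition Im(Z)=0 gives ω₀ = 1/√(LC).
Step 2 — ω₀ = 1/√(0.0102·2.92e-08) = 5.794e+04 rad/s.
Step 3 — f₀ = ω₀/(2π) = 9222 Hz.

f₀ = 9222 Hz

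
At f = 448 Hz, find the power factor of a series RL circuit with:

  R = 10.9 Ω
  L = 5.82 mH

Step 1 — Angular frequency: ω = 2π·f = 2π·448 = 2815 rad/s.
Step 2 — Component impedances:
  R: Z = R = 10.9 Ω
  L: Z = jωL = j·2815·0.00582 = 0 + j16.38 Ω
Step 3 — Series combination: Z_total = R + L = 10.9 + j16.38 Ω = 19.68∠56.4° Ω.
Step 4 — Power factor: PF = cos(φ) = Re(Z)/|Z| = 10.9/19.68 = 0.5539.
Step 5 — Type: Im(Z) = 16.38 ⇒ lagging (phase φ = 56.4°).

PF = 0.5539 (lagging, φ = 56.4°)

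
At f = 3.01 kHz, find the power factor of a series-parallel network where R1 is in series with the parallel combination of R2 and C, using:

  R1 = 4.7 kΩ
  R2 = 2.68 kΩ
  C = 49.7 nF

Step 1 — Angular frequency: ω = 2π·f = 2π·3010 = 1.891e+04 rad/s.
Step 2 — Component impedances:
  R1: Z = R = 4700 Ω
  R2: Z = R = 2680 Ω
  C: Z = 1/(jωC) = -j/(ω·C) = 0 - j1064 Ω
Step 3 — Parallel branch: R2 || C = 1/(1/R2 + 1/C) = 364.8 - j919.1 Ω.
Step 4 — Series with R1: Z_total = R1 + (R2 || C) = 5065 - j919.1 Ω = 5148∠-10.3° Ω.
Step 5 — Power factor: PF = cos(φ) = Re(Z)/|Z| = 5065/5148 = 0.9839.
Step 6 — Type: Im(Z) = -919.1 ⇒ leading (phase φ = -10.3°).

PF = 0.9839 (leading, φ = -10.3°)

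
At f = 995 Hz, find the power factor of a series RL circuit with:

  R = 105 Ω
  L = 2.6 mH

Step 1 — Angular frequency: ω = 2π·f = 2π·995 = 6252 rad/s.
Step 2 — Component impedances:
  R: Z = R = 105 Ω
  L: Z = jωL = j·6252·0.0026 = 0 + j16.25 Ω
Step 3 — Series combination: Z_total = R + L = 105 + j16.25 Ω = 106.3∠8.8° Ω.
Step 4 — Power factor: PF = cos(φ) = Re(Z)/|Z| = 105/106.25 = 0.9882.
Step 5 — Type: Im(Z) = 16.25 ⇒ lagging (phase φ = 8.8°).

PF = 0.9882 (lagging, φ = 8.8°)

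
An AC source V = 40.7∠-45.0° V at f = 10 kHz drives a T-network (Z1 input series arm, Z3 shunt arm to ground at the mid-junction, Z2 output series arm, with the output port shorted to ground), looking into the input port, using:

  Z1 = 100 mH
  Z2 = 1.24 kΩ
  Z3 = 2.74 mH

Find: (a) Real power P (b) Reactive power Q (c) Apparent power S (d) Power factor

Step 1 — Angular frequency: ω = 2π·f = 2π·1e+04 = 6.283e+04 rad/s.
Step 2 — Component impedances:
  Z1: Z = jωL = j·6.283e+04·0.1 = 0 + j6283 Ω
  Z2: Z = R = 1240 Ω
  Z3: Z = jωL = j·6.283e+04·0.00274 = 0 + j172.2 Ω
Step 3 — With the output port shorted to ground, the output series arm Z2 runs from the junction to ground; the shunt arm Z3 also runs from the junction to ground. They appear in parallel: Z3 || Z2 = 23.45 + j168.9 Ω.
Step 4 — Series with input arm Z1: Z_in = Z1 + (Z3 || Z2) = 23.45 + j6452 Ω = 6452∠89.8° Ω.
Step 5 — Source phasor: V = 40.7∠-45.0° V = 28.78 - j28.78 V.
Step 6 — Current: I = V / Z = -0.004444 - j0.004477 A = 0.006308∠-134.8° A.
Step 7 — Complex power: S = V·I* = 0.0009331 + j0.2567 VA.
Step 8 — Real power: P = Re(S) = 0.0009331 W.
Step 9 — Reactive power: Q = Im(S) = 0.2567 VAR.
Step 10 — Apparent power: |S| = 0.2567 VA.
Step 11 — Power factor: PF = P/|S| = 0.003634 (lagging).

(a) P = 0.0009331 W  (b) Q = 0.2567 VAR  (c) S = 0.2567 VA  (d) PF = 0.003634 (lagging)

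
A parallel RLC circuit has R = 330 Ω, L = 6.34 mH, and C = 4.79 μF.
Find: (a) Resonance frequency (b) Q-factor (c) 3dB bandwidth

Step 1 — Resonance: ω₀ = 1/√(LC) = 1/√(0.00634·4.79e-06) = 5738 rad/s.
Step 2 — f₀ = ω₀/(2π) = 913.3 Hz.
Step 3 — Parallel Q: Q = R/(ω₀L) = 330/(5738·0.00634) = 9.071.
Step 4 — Bandwidth: Δω = ω₀/Q = 632.6 rad/s; BW = Δω/(2π) = 100.7 Hz.

(a) f₀ = 913.3 Hz  (b) Q = 9.071  (c) BW = 100.7 Hz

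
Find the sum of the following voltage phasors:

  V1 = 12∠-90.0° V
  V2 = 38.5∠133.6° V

Step 1 — Convert each phasor to rectangular form:
  V1 = 12·(cos(-90.0°) + j·sin(-90.0°)) = 0 - j12 V
  V2 = 38.5·(cos(133.6°) + j·sin(133.6°)) = -26.55 + j27.88 V
Step 2 — Sum components: V_total = -26.55 + j15.88 V.
Step 3 — Convert to polar: |V_total| = 30.94 V, ∠V_total = 149.1°.

V_total = 30.94∠149.1° V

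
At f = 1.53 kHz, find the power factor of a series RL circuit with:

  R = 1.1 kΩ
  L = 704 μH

Step 1 — Angular frequency: ω = 2π·f = 2π·1530 = 9613 rad/s.
Step 2 — Component impedances:
  R: Z = R = 1100 Ω
  L: Z = jωL = j·9613·0.000704 = 0 + j6.768 Ω
Step 3 — Series combination: Z_total = R + L = 1100 + j6.768 Ω = 1100∠0.4° Ω.
Step 4 — Power factor: PF = cos(φ) = Re(Z)/|Z| = 1100/1100 = 1.
Step 5 — Type: Im(Z) = 6.768 ⇒ lagging (phase φ = 0.4°).

PF = 1 (lagging, φ = 0.4°)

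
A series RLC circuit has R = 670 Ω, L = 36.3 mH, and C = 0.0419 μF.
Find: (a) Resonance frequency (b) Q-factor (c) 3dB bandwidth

Step 1 — Resonance: ω₀ = 1/√(LC) = 1/√(0.0363·4.19e-08) = 2.564e+04 rad/s.
Step 2 — f₀ = ω₀/(2π) = 4081 Hz.
Step 3 — Series Q: Q = ω₀L/R = 2.564e+04·0.0363/670 = 1.389.
Step 4 — Bandwidth: Δω = ω₀/Q = 1.846e+04 rad/s; BW = Δω/(2π) = 2938 Hz.

(a) f₀ = 4081 Hz  (b) Q = 1.389  (c) BW = 2938 Hz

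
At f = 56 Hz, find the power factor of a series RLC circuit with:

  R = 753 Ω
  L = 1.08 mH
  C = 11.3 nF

Step 1 — Angular frequency: ω = 2π·f = 2π·56 = 351.9 rad/s.
Step 2 — Component impedances:
  R: Z = R = 753 Ω
  L: Z = jωL = j·351.9·0.00108 = 0 + j0.38 Ω
  C: Z = 1/(jωC) = -j/(ω·C) = 0 - j2.515e+05 Ω
Step 3 — Series combination: Z_total = R + L + C = 753 - j2.515e+05 Ω = 2.515e+05∠-89.8° Ω.
Step 4 — Power factor: PF = cos(φ) = Re(Z)/|Z| = 753/2.515e+05 = 0.002994.
Step 5 — Type: Im(Z) = -2.515e+05 ⇒ leading (phase φ = -89.8°).

PF = 0.002994 (leading, φ = -89.8°)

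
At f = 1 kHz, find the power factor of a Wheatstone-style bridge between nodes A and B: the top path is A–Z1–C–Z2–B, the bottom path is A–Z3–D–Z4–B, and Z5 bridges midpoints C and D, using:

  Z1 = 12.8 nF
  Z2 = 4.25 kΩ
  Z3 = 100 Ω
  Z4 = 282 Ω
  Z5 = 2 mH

Step 1 — Angular frequency: ω = 2π·f = 2π·1000 = 6283 rad/s.
Step 2 — Component impedances:
  Z1: Z = 1/(jωC) = -j/(ω·C) = 0 - j1.243e+04 Ω
  Z2: Z = R = 4250 Ω
  Z3: Z = R = 100 Ω
  Z4: Z = R = 282 Ω
  Z5: Z = jωL = j·6283·0.002 = 0 + j12.57 Ω
Step 3 — Bridge requires nodal analysis (the Z5 bridge couples midpoints C and D, so the two paths cannot be reduced to a simple series/parallel combination). Setting node B to ground and injecting 1 A at node A, the 3-node admittance system at A, C, D solves to V_A = Z_AB = 364.5 - j0.7564 Ω = 364.5∠-0.1° Ω.
Step 4 — Power factor: PF = cos(φ) = Re(Z)/|Z| = 364.5/364.5 = 1.
Step 5 — Type: Im(Z) = -0.7564 ⇒ leading (phase φ = -0.1°).

PF = 1 (leading, φ = -0.1°)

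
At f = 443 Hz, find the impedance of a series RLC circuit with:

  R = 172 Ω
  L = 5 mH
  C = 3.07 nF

Step 1 — Angular frequency: ω = 2π·f = 2π·443 = 2783 rad/s.
Step 2 — Component impedances:
  R: Z = R = 172 Ω
  L: Z = jωL = j·2783·0.005 = 0 + j13.92 Ω
  C: Z = 1/(jωC) = -j/(ω·C) = 0 - j1.17e+05 Ω
Step 3 — Series combination: Z_total = R + L + C = 172 - j1.17e+05 Ω = 1.17e+05∠-89.9° Ω.

Z = 172 - j1.17e+05 Ω = 1.17e+05∠-89.9° Ω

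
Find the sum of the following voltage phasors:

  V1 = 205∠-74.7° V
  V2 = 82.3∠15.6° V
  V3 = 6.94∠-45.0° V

Step 1 — Convert each phasor to rectangular form:
  V1 = 205·(cos(-74.7°) + j·sin(-74.7°)) = 54.09 - j197.7 V
  V2 = 82.3·(cos(15.6°) + j·sin(15.6°)) = 79.27 + j22.13 V
  V3 = 6.94·(cos(-45.0°) + j·sin(-45.0°)) = 4.907 - j4.907 V
Step 2 — Sum components: V_total = 138.3 - j180.5 V.
Step 3 — Convert to polar: |V_total| = 227.4 V, ∠V_total = -52.5°.

V_total = 227.4∠-52.5° V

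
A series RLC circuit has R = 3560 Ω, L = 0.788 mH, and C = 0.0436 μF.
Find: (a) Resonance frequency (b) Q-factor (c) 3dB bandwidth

Step 1 — Resonance condition Im(Z)=0 gives ω₀ = 1/√(LC).
Step 2 — ω₀ = 1/√(0.000788·4.36e-08) = 1.706e+05 rad/s.
Step 3 — f₀ = ω₀/(2π) = 2.715e+04 Hz.
Step 4 — Series Q: Q = ω₀L/R = 1.706e+05·0.000788/3560 = 0.03776.
Step 5 — 3dB bandwidth: Δω = ω₀/Q = 4.518e+06 rad/s; BW = Δω/(2π) = 7.19e+05 Hz.

(a) f₀ = 2.715e+04 Hz  (b) Q = 0.03776  (c) BW = 7.19e+05 Hz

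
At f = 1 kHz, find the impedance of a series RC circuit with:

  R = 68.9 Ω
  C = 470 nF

Step 1 — Angular frequency: ω = 2π·f = 2π·1000 = 6283 rad/s.
Step 2 — Component impedances:
  R: Z = R = 68.9 Ω
  C: Z = 1/(jωC) = -j/(ω·C) = 0 - j338.6 Ω
Step 3 — Series combination: Z_total = R + C = 68.9 - j338.6 Ω = 345.6∠-78.5° Ω.

Z = 68.9 - j338.6 Ω = 345.6∠-78.5° Ω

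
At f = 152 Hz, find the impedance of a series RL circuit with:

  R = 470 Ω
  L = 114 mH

Step 1 — Angular frequency: ω = 2π·f = 2π·152 = 955 rad/s.
Step 2 — Component impedances:
  R: Z = R = 470 Ω
  L: Z = jωL = j·955·0.114 = 0 + j108.9 Ω
Step 3 — Series combination: Z_total = R + L = 470 + j108.9 Ω = 482.4∠13.0° Ω.

Z = 470 + j108.9 Ω = 482.4∠13.0° Ω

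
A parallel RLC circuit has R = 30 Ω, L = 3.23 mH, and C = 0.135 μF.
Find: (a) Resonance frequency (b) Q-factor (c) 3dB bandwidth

Step 1 — Resonance: ω₀ = 1/√(LC) = 1/√(0.00323·1.35e-07) = 4.789e+04 rad/s.
Step 2 — f₀ = ω₀/(2π) = 7622 Hz.
Step 3 — Parallel Q: Q = R/(ω₀L) = 30/(4.789e+04·0.00323) = 0.1939.
Step 4 — Bandwidth: Δω = ω₀/Q = 2.469e+05 rad/s; BW = Δω/(2π) = 3.93e+04 Hz.

(a) f₀ = 7622 Hz  (b) Q = 0.1939  (c) BW = 3.93e+04 Hz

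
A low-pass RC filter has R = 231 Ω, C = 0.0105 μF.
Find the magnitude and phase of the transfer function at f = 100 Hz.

Step 1 — Angular frequency: ω = 2π·100 = 628.3 rad/s.
Step 2 — Transfer function: H(jω) = 1/(1 + jωRC).
Step 3 — Denominator: 1 + jωRC = 1 + j·628.3·231·1.05e-08 = 1 + j0.001524.
Step 4 — H = 1 - j0.001524.
Step 5 — Magnitude: |H| = 1 (-0.0 dB); phase: φ = -0.1°.

|H| = 1 (-0.0 dB), φ = -0.1°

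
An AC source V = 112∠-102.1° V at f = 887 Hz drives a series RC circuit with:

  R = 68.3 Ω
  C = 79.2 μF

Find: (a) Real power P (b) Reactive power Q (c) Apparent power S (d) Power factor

Step 1 — Angular frequency: ω = 2π·f = 2π·887 = 5573 rad/s.
Step 2 — Component impedances:
  R: Z = R = 68.3 Ω
  C: Z = 1/(jωC) = -j/(ω·C) = 0 - j2.266 Ω
Step 3 — Series combination: Z_total = R + C = 68.3 - j2.266 Ω = 68.34∠-1.9° Ω.
Step 4 — Source phasor: V = 112∠-102.1° V = -23.48 - j109.5 V.
Step 5 — Current: I = V / Z = -0.2902 - j1.613 A = 1.639∠-100.2° A.
Step 6 — Complex power: S = V·I* = 183.5 - j6.085 VA.
Step 7 — Real power: P = Re(S) = 183.5 W.
Step 8 — Reactive power: Q = Im(S) = -6.085 VAR.
Step 9 — Apparent power: |S| = 183.6 VA.
Step 10 — Power factor: PF = P/|S| = 0.9995 (leading).

(a) P = 183.5 W  (b) Q = -6.085 VAR  (c) S = 183.6 VA  (d) PF = 0.9995 (leading)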